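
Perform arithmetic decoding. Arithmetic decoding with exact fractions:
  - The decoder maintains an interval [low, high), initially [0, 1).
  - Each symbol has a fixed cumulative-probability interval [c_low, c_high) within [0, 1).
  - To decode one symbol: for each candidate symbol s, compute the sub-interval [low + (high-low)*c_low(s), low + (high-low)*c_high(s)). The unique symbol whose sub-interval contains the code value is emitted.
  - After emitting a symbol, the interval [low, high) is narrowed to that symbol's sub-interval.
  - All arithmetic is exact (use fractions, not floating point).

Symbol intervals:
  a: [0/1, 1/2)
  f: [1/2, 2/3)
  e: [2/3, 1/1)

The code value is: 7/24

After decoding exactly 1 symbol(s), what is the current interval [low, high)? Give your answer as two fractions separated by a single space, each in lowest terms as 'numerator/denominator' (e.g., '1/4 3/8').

Answer: 0/1 1/2

Derivation:
Step 1: interval [0/1, 1/1), width = 1/1 - 0/1 = 1/1
  'a': [0/1 + 1/1*0/1, 0/1 + 1/1*1/2) = [0/1, 1/2) <- contains code 7/24
  'f': [0/1 + 1/1*1/2, 0/1 + 1/1*2/3) = [1/2, 2/3)
  'e': [0/1 + 1/1*2/3, 0/1 + 1/1*1/1) = [2/3, 1/1)
  emit 'a', narrow to [0/1, 1/2)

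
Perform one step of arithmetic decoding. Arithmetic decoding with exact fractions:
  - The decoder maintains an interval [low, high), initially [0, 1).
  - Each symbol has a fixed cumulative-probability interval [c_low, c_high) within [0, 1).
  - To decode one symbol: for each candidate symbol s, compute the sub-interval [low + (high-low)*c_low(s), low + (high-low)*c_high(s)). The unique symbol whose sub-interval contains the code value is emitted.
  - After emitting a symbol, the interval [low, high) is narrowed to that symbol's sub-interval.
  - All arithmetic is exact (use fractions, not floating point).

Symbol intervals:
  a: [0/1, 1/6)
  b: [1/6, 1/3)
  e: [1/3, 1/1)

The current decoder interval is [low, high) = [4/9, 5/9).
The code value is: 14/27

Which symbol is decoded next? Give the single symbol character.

Answer: e

Derivation:
Interval width = high − low = 5/9 − 4/9 = 1/9
Scaled code = (code − low) / width = (14/27 − 4/9) / 1/9 = 2/3
  a: [0/1, 1/6) 
  b: [1/6, 1/3) 
  e: [1/3, 1/1) ← scaled code falls here ✓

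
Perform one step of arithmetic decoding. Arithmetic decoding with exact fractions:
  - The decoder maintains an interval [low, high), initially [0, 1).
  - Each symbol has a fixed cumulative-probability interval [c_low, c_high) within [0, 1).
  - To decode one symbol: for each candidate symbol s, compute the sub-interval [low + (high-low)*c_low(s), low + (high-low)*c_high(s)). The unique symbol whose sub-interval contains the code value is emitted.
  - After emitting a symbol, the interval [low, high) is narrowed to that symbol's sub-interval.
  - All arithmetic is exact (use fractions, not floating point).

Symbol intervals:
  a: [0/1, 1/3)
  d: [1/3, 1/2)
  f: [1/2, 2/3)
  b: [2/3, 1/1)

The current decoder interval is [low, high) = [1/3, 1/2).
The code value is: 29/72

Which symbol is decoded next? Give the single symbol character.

Interval width = high − low = 1/2 − 1/3 = 1/6
Scaled code = (code − low) / width = (29/72 − 1/3) / 1/6 = 5/12
  a: [0/1, 1/3) 
  d: [1/3, 1/2) ← scaled code falls here ✓
  f: [1/2, 2/3) 
  b: [2/3, 1/1) 

Answer: d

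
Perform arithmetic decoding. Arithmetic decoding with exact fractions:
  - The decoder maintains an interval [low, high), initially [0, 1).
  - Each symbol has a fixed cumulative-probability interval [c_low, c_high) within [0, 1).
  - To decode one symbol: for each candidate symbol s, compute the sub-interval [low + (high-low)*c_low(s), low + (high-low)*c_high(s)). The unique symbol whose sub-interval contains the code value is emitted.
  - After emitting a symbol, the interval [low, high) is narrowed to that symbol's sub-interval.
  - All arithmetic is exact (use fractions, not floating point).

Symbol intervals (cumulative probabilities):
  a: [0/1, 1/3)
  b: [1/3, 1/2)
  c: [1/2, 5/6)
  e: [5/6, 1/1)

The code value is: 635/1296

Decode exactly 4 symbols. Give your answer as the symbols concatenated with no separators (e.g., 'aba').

Answer: becb

Derivation:
Step 1: interval [0/1, 1/1), width = 1/1 - 0/1 = 1/1
  'a': [0/1 + 1/1*0/1, 0/1 + 1/1*1/3) = [0/1, 1/3)
  'b': [0/1 + 1/1*1/3, 0/1 + 1/1*1/2) = [1/3, 1/2) <- contains code 635/1296
  'c': [0/1 + 1/1*1/2, 0/1 + 1/1*5/6) = [1/2, 5/6)
  'e': [0/1 + 1/1*5/6, 0/1 + 1/1*1/1) = [5/6, 1/1)
  emit 'b', narrow to [1/3, 1/2)
Step 2: interval [1/3, 1/2), width = 1/2 - 1/3 = 1/6
  'a': [1/3 + 1/6*0/1, 1/3 + 1/6*1/3) = [1/3, 7/18)
  'b': [1/3 + 1/6*1/3, 1/3 + 1/6*1/2) = [7/18, 5/12)
  'c': [1/3 + 1/6*1/2, 1/3 + 1/6*5/6) = [5/12, 17/36)
  'e': [1/3 + 1/6*5/6, 1/3 + 1/6*1/1) = [17/36, 1/2) <- contains code 635/1296
  emit 'e', narrow to [17/36, 1/2)
Step 3: interval [17/36, 1/2), width = 1/2 - 17/36 = 1/36
  'a': [17/36 + 1/36*0/1, 17/36 + 1/36*1/3) = [17/36, 13/27)
  'b': [17/36 + 1/36*1/3, 17/36 + 1/36*1/2) = [13/27, 35/72)
  'c': [17/36 + 1/36*1/2, 17/36 + 1/36*5/6) = [35/72, 107/216) <- contains code 635/1296
  'e': [17/36 + 1/36*5/6, 17/36 + 1/36*1/1) = [107/216, 1/2)
  emit 'c', narrow to [35/72, 107/216)
Step 4: interval [35/72, 107/216), width = 107/216 - 35/72 = 1/108
  'a': [35/72 + 1/108*0/1, 35/72 + 1/108*1/3) = [35/72, 317/648)
  'b': [35/72 + 1/108*1/3, 35/72 + 1/108*1/2) = [317/648, 53/108) <- contains code 635/1296
  'c': [35/72 + 1/108*1/2, 35/72 + 1/108*5/6) = [53/108, 40/81)
  'e': [35/72 + 1/108*5/6, 35/72 + 1/108*1/1) = [40/81, 107/216)
  emit 'b', narrow to [317/648, 53/108)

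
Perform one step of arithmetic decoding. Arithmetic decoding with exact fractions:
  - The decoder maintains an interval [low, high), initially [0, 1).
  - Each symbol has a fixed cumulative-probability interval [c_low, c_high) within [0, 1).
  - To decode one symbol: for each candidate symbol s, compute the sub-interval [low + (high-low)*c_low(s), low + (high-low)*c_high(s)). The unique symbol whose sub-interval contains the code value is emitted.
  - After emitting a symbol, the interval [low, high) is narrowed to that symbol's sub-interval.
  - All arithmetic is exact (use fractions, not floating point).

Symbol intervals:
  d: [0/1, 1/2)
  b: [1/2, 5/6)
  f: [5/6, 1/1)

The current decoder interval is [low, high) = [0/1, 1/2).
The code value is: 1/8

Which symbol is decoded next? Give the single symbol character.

Answer: d

Derivation:
Interval width = high − low = 1/2 − 0/1 = 1/2
Scaled code = (code − low) / width = (1/8 − 0/1) / 1/2 = 1/4
  d: [0/1, 1/2) ← scaled code falls here ✓
  b: [1/2, 5/6) 
  f: [5/6, 1/1) 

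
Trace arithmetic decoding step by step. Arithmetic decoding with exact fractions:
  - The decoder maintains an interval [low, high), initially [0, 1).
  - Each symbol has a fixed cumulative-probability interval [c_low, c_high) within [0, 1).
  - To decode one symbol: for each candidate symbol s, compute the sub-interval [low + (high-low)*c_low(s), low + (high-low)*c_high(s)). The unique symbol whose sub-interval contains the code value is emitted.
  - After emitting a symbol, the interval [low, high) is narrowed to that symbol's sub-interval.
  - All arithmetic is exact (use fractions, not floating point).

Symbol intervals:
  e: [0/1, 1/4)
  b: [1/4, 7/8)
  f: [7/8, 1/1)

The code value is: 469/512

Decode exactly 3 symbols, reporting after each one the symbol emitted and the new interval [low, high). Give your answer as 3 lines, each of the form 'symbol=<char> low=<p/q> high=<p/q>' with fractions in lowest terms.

Answer: symbol=f low=7/8 high=1/1
symbol=b low=29/32 high=63/64
symbol=e low=29/32 high=237/256

Derivation:
Step 1: interval [0/1, 1/1), width = 1/1 - 0/1 = 1/1
  'e': [0/1 + 1/1*0/1, 0/1 + 1/1*1/4) = [0/1, 1/4)
  'b': [0/1 + 1/1*1/4, 0/1 + 1/1*7/8) = [1/4, 7/8)
  'f': [0/1 + 1/1*7/8, 0/1 + 1/1*1/1) = [7/8, 1/1) <- contains code 469/512
  emit 'f', narrow to [7/8, 1/1)
Step 2: interval [7/8, 1/1), width = 1/1 - 7/8 = 1/8
  'e': [7/8 + 1/8*0/1, 7/8 + 1/8*1/4) = [7/8, 29/32)
  'b': [7/8 + 1/8*1/4, 7/8 + 1/8*7/8) = [29/32, 63/64) <- contains code 469/512
  'f': [7/8 + 1/8*7/8, 7/8 + 1/8*1/1) = [63/64, 1/1)
  emit 'b', narrow to [29/32, 63/64)
Step 3: interval [29/32, 63/64), width = 63/64 - 29/32 = 5/64
  'e': [29/32 + 5/64*0/1, 29/32 + 5/64*1/4) = [29/32, 237/256) <- contains code 469/512
  'b': [29/32 + 5/64*1/4, 29/32 + 5/64*7/8) = [237/256, 499/512)
  'f': [29/32 + 5/64*7/8, 29/32 + 5/64*1/1) = [499/512, 63/64)
  emit 'e', narrow to [29/32, 237/256)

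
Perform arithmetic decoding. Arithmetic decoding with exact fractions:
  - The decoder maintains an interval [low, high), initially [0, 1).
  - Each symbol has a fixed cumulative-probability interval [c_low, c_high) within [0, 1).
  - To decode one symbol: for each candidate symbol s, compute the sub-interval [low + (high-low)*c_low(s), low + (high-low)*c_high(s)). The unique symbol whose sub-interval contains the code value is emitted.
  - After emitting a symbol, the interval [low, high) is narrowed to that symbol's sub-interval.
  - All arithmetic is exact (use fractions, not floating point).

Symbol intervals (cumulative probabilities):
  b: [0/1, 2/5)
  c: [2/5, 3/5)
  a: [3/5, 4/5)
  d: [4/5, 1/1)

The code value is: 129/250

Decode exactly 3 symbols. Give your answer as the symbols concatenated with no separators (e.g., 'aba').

Answer: ccd

Derivation:
Step 1: interval [0/1, 1/1), width = 1/1 - 0/1 = 1/1
  'b': [0/1 + 1/1*0/1, 0/1 + 1/1*2/5) = [0/1, 2/5)
  'c': [0/1 + 1/1*2/5, 0/1 + 1/1*3/5) = [2/5, 3/5) <- contains code 129/250
  'a': [0/1 + 1/1*3/5, 0/1 + 1/1*4/5) = [3/5, 4/5)
  'd': [0/1 + 1/1*4/5, 0/1 + 1/1*1/1) = [4/5, 1/1)
  emit 'c', narrow to [2/5, 3/5)
Step 2: interval [2/5, 3/5), width = 3/5 - 2/5 = 1/5
  'b': [2/5 + 1/5*0/1, 2/5 + 1/5*2/5) = [2/5, 12/25)
  'c': [2/5 + 1/5*2/5, 2/5 + 1/5*3/5) = [12/25, 13/25) <- contains code 129/250
  'a': [2/5 + 1/5*3/5, 2/5 + 1/5*4/5) = [13/25, 14/25)
  'd': [2/5 + 1/5*4/5, 2/5 + 1/5*1/1) = [14/25, 3/5)
  emit 'c', narrow to [12/25, 13/25)
Step 3: interval [12/25, 13/25), width = 13/25 - 12/25 = 1/25
  'b': [12/25 + 1/25*0/1, 12/25 + 1/25*2/5) = [12/25, 62/125)
  'c': [12/25 + 1/25*2/5, 12/25 + 1/25*3/5) = [62/125, 63/125)
  'a': [12/25 + 1/25*3/5, 12/25 + 1/25*4/5) = [63/125, 64/125)
  'd': [12/25 + 1/25*4/5, 12/25 + 1/25*1/1) = [64/125, 13/25) <- contains code 129/250
  emit 'd', narrow to [64/125, 13/25)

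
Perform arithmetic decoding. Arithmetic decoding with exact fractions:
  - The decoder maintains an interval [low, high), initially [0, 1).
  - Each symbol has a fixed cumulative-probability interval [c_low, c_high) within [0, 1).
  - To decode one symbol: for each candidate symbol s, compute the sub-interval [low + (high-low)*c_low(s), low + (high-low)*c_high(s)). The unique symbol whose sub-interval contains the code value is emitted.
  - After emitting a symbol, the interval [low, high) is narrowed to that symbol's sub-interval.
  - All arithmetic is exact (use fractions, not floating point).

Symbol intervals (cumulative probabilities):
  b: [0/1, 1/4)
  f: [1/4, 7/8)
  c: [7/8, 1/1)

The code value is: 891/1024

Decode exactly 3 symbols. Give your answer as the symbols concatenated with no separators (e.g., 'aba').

Step 1: interval [0/1, 1/1), width = 1/1 - 0/1 = 1/1
  'b': [0/1 + 1/1*0/1, 0/1 + 1/1*1/4) = [0/1, 1/4)
  'f': [0/1 + 1/1*1/4, 0/1 + 1/1*7/8) = [1/4, 7/8) <- contains code 891/1024
  'c': [0/1 + 1/1*7/8, 0/1 + 1/1*1/1) = [7/8, 1/1)
  emit 'f', narrow to [1/4, 7/8)
Step 2: interval [1/4, 7/8), width = 7/8 - 1/4 = 5/8
  'b': [1/4 + 5/8*0/1, 1/4 + 5/8*1/4) = [1/4, 13/32)
  'f': [1/4 + 5/8*1/4, 1/4 + 5/8*7/8) = [13/32, 51/64)
  'c': [1/4 + 5/8*7/8, 1/4 + 5/8*1/1) = [51/64, 7/8) <- contains code 891/1024
  emit 'c', narrow to [51/64, 7/8)
Step 3: interval [51/64, 7/8), width = 7/8 - 51/64 = 5/64
  'b': [51/64 + 5/64*0/1, 51/64 + 5/64*1/4) = [51/64, 209/256)
  'f': [51/64 + 5/64*1/4, 51/64 + 5/64*7/8) = [209/256, 443/512)
  'c': [51/64 + 5/64*7/8, 51/64 + 5/64*1/1) = [443/512, 7/8) <- contains code 891/1024
  emit 'c', narrow to [443/512, 7/8)

Answer: fcc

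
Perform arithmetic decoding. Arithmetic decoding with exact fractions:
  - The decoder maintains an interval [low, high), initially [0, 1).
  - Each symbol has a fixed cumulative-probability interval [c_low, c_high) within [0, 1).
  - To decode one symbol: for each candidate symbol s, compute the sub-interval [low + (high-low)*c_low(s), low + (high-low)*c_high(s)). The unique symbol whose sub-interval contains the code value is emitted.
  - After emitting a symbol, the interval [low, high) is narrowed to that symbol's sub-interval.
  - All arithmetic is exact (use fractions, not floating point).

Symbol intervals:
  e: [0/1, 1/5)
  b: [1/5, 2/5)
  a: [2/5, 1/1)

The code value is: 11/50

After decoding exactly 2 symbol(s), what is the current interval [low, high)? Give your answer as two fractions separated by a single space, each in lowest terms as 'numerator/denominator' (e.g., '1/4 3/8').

Answer: 1/5 6/25

Derivation:
Step 1: interval [0/1, 1/1), width = 1/1 - 0/1 = 1/1
  'e': [0/1 + 1/1*0/1, 0/1 + 1/1*1/5) = [0/1, 1/5)
  'b': [0/1 + 1/1*1/5, 0/1 + 1/1*2/5) = [1/5, 2/5) <- contains code 11/50
  'a': [0/1 + 1/1*2/5, 0/1 + 1/1*1/1) = [2/5, 1/1)
  emit 'b', narrow to [1/5, 2/5)
Step 2: interval [1/5, 2/5), width = 2/5 - 1/5 = 1/5
  'e': [1/5 + 1/5*0/1, 1/5 + 1/5*1/5) = [1/5, 6/25) <- contains code 11/50
  'b': [1/5 + 1/5*1/5, 1/5 + 1/5*2/5) = [6/25, 7/25)
  'a': [1/5 + 1/5*2/5, 1/5 + 1/5*1/1) = [7/25, 2/5)
  emit 'e', narrow to [1/5, 6/25)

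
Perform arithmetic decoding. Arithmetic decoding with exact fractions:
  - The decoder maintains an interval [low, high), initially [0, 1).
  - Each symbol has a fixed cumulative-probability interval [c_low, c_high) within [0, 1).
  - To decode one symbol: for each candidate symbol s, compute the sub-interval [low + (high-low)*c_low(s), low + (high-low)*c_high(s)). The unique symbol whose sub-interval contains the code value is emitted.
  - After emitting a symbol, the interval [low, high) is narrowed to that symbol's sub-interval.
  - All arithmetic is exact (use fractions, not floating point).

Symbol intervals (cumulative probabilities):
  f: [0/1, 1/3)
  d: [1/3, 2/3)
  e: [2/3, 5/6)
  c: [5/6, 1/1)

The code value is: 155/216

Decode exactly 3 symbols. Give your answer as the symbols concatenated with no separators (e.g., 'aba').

Answer: efc

Derivation:
Step 1: interval [0/1, 1/1), width = 1/1 - 0/1 = 1/1
  'f': [0/1 + 1/1*0/1, 0/1 + 1/1*1/3) = [0/1, 1/3)
  'd': [0/1 + 1/1*1/3, 0/1 + 1/1*2/3) = [1/3, 2/3)
  'e': [0/1 + 1/1*2/3, 0/1 + 1/1*5/6) = [2/3, 5/6) <- contains code 155/216
  'c': [0/1 + 1/1*5/6, 0/1 + 1/1*1/1) = [5/6, 1/1)
  emit 'e', narrow to [2/3, 5/6)
Step 2: interval [2/3, 5/6), width = 5/6 - 2/3 = 1/6
  'f': [2/3 + 1/6*0/1, 2/3 + 1/6*1/3) = [2/3, 13/18) <- contains code 155/216
  'd': [2/3 + 1/6*1/3, 2/3 + 1/6*2/3) = [13/18, 7/9)
  'e': [2/3 + 1/6*2/3, 2/3 + 1/6*5/6) = [7/9, 29/36)
  'c': [2/3 + 1/6*5/6, 2/3 + 1/6*1/1) = [29/36, 5/6)
  emit 'f', narrow to [2/3, 13/18)
Step 3: interval [2/3, 13/18), width = 13/18 - 2/3 = 1/18
  'f': [2/3 + 1/18*0/1, 2/3 + 1/18*1/3) = [2/3, 37/54)
  'd': [2/3 + 1/18*1/3, 2/3 + 1/18*2/3) = [37/54, 19/27)
  'e': [2/3 + 1/18*2/3, 2/3 + 1/18*5/6) = [19/27, 77/108)
  'c': [2/3 + 1/18*5/6, 2/3 + 1/18*1/1) = [77/108, 13/18) <- contains code 155/216
  emit 'c', narrow to [77/108, 13/18)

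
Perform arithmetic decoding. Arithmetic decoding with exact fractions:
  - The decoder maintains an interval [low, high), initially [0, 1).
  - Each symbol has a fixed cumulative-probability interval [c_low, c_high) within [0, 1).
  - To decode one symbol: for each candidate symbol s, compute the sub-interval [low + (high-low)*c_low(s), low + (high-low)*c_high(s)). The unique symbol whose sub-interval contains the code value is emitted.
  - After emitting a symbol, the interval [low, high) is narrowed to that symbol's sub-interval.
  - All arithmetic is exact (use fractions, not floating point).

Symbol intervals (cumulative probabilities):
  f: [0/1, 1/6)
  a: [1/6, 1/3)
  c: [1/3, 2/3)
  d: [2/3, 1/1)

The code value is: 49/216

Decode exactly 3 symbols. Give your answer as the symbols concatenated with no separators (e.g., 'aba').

Step 1: interval [0/1, 1/1), width = 1/1 - 0/1 = 1/1
  'f': [0/1 + 1/1*0/1, 0/1 + 1/1*1/6) = [0/1, 1/6)
  'a': [0/1 + 1/1*1/6, 0/1 + 1/1*1/3) = [1/6, 1/3) <- contains code 49/216
  'c': [0/1 + 1/1*1/3, 0/1 + 1/1*2/3) = [1/3, 2/3)
  'd': [0/1 + 1/1*2/3, 0/1 + 1/1*1/1) = [2/3, 1/1)
  emit 'a', narrow to [1/6, 1/3)
Step 2: interval [1/6, 1/3), width = 1/3 - 1/6 = 1/6
  'f': [1/6 + 1/6*0/1, 1/6 + 1/6*1/6) = [1/6, 7/36)
  'a': [1/6 + 1/6*1/6, 1/6 + 1/6*1/3) = [7/36, 2/9)
  'c': [1/6 + 1/6*1/3, 1/6 + 1/6*2/3) = [2/9, 5/18) <- contains code 49/216
  'd': [1/6 + 1/6*2/3, 1/6 + 1/6*1/1) = [5/18, 1/3)
  emit 'c', narrow to [2/9, 5/18)
Step 3: interval [2/9, 5/18), width = 5/18 - 2/9 = 1/18
  'f': [2/9 + 1/18*0/1, 2/9 + 1/18*1/6) = [2/9, 25/108) <- contains code 49/216
  'a': [2/9 + 1/18*1/6, 2/9 + 1/18*1/3) = [25/108, 13/54)
  'c': [2/9 + 1/18*1/3, 2/9 + 1/18*2/3) = [13/54, 7/27)
  'd': [2/9 + 1/18*2/3, 2/9 + 1/18*1/1) = [7/27, 5/18)
  emit 'f', narrow to [2/9, 25/108)

Answer: acf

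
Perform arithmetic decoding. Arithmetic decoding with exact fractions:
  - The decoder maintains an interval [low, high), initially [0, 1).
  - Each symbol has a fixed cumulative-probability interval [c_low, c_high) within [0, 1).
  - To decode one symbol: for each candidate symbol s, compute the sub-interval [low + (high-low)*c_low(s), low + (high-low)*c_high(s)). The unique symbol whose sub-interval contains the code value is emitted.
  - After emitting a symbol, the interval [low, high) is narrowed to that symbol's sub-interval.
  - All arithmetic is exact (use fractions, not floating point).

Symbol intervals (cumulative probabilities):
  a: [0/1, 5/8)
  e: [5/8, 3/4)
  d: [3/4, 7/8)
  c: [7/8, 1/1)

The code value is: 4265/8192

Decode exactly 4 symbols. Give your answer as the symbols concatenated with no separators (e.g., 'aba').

Step 1: interval [0/1, 1/1), width = 1/1 - 0/1 = 1/1
  'a': [0/1 + 1/1*0/1, 0/1 + 1/1*5/8) = [0/1, 5/8) <- contains code 4265/8192
  'e': [0/1 + 1/1*5/8, 0/1 + 1/1*3/4) = [5/8, 3/4)
  'd': [0/1 + 1/1*3/4, 0/1 + 1/1*7/8) = [3/4, 7/8)
  'c': [0/1 + 1/1*7/8, 0/1 + 1/1*1/1) = [7/8, 1/1)
  emit 'a', narrow to [0/1, 5/8)
Step 2: interval [0/1, 5/8), width = 5/8 - 0/1 = 5/8
  'a': [0/1 + 5/8*0/1, 0/1 + 5/8*5/8) = [0/1, 25/64)
  'e': [0/1 + 5/8*5/8, 0/1 + 5/8*3/4) = [25/64, 15/32)
  'd': [0/1 + 5/8*3/4, 0/1 + 5/8*7/8) = [15/32, 35/64) <- contains code 4265/8192
  'c': [0/1 + 5/8*7/8, 0/1 + 5/8*1/1) = [35/64, 5/8)
  emit 'd', narrow to [15/32, 35/64)
Step 3: interval [15/32, 35/64), width = 35/64 - 15/32 = 5/64
  'a': [15/32 + 5/64*0/1, 15/32 + 5/64*5/8) = [15/32, 265/512)
  'e': [15/32 + 5/64*5/8, 15/32 + 5/64*3/4) = [265/512, 135/256) <- contains code 4265/8192
  'd': [15/32 + 5/64*3/4, 15/32 + 5/64*7/8) = [135/256, 275/512)
  'c': [15/32 + 5/64*7/8, 15/32 + 5/64*1/1) = [275/512, 35/64)
  emit 'e', narrow to [265/512, 135/256)
Step 4: interval [265/512, 135/256), width = 135/256 - 265/512 = 5/512
  'a': [265/512 + 5/512*0/1, 265/512 + 5/512*5/8) = [265/512, 2145/4096) <- contains code 4265/8192
  'e': [265/512 + 5/512*5/8, 265/512 + 5/512*3/4) = [2145/4096, 1075/2048)
  'd': [265/512 + 5/512*3/4, 265/512 + 5/512*7/8) = [1075/2048, 2155/4096)
  'c': [265/512 + 5/512*7/8, 265/512 + 5/512*1/1) = [2155/4096, 135/256)
  emit 'a', narrow to [265/512, 2145/4096)

Answer: adea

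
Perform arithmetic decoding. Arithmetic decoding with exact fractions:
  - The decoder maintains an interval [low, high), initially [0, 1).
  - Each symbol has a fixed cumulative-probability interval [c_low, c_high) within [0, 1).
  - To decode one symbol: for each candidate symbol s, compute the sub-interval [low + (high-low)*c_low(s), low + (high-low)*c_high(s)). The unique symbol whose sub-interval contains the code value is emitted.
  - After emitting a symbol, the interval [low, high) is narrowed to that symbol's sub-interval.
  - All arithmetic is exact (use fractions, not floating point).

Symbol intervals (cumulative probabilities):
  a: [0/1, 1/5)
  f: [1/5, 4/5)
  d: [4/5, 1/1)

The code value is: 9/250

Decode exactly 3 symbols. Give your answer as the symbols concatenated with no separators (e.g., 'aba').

Step 1: interval [0/1, 1/1), width = 1/1 - 0/1 = 1/1
  'a': [0/1 + 1/1*0/1, 0/1 + 1/1*1/5) = [0/1, 1/5) <- contains code 9/250
  'f': [0/1 + 1/1*1/5, 0/1 + 1/1*4/5) = [1/5, 4/5)
  'd': [0/1 + 1/1*4/5, 0/1 + 1/1*1/1) = [4/5, 1/1)
  emit 'a', narrow to [0/1, 1/5)
Step 2: interval [0/1, 1/5), width = 1/5 - 0/1 = 1/5
  'a': [0/1 + 1/5*0/1, 0/1 + 1/5*1/5) = [0/1, 1/25) <- contains code 9/250
  'f': [0/1 + 1/5*1/5, 0/1 + 1/5*4/5) = [1/25, 4/25)
  'd': [0/1 + 1/5*4/5, 0/1 + 1/5*1/1) = [4/25, 1/5)
  emit 'a', narrow to [0/1, 1/25)
Step 3: interval [0/1, 1/25), width = 1/25 - 0/1 = 1/25
  'a': [0/1 + 1/25*0/1, 0/1 + 1/25*1/5) = [0/1, 1/125)
  'f': [0/1 + 1/25*1/5, 0/1 + 1/25*4/5) = [1/125, 4/125)
  'd': [0/1 + 1/25*4/5, 0/1 + 1/25*1/1) = [4/125, 1/25) <- contains code 9/250
  emit 'd', narrow to [4/125, 1/25)

Answer: aad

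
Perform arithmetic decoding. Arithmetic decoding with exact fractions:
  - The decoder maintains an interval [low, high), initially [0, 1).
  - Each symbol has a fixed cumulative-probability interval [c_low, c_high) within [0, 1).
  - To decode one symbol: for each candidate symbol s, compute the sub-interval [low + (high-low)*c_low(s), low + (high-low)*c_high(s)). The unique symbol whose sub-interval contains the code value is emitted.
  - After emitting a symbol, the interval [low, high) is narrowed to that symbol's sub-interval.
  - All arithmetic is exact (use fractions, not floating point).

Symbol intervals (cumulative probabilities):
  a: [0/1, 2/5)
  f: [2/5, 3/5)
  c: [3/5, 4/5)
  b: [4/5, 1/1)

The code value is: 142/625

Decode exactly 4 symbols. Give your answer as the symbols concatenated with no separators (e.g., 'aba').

Answer: afba

Derivation:
Step 1: interval [0/1, 1/1), width = 1/1 - 0/1 = 1/1
  'a': [0/1 + 1/1*0/1, 0/1 + 1/1*2/5) = [0/1, 2/5) <- contains code 142/625
  'f': [0/1 + 1/1*2/5, 0/1 + 1/1*3/5) = [2/5, 3/5)
  'c': [0/1 + 1/1*3/5, 0/1 + 1/1*4/5) = [3/5, 4/5)
  'b': [0/1 + 1/1*4/5, 0/1 + 1/1*1/1) = [4/5, 1/1)
  emit 'a', narrow to [0/1, 2/5)
Step 2: interval [0/1, 2/5), width = 2/5 - 0/1 = 2/5
  'a': [0/1 + 2/5*0/1, 0/1 + 2/5*2/5) = [0/1, 4/25)
  'f': [0/1 + 2/5*2/5, 0/1 + 2/5*3/5) = [4/25, 6/25) <- contains code 142/625
  'c': [0/1 + 2/5*3/5, 0/1 + 2/5*4/5) = [6/25, 8/25)
  'b': [0/1 + 2/5*4/5, 0/1 + 2/5*1/1) = [8/25, 2/5)
  emit 'f', narrow to [4/25, 6/25)
Step 3: interval [4/25, 6/25), width = 6/25 - 4/25 = 2/25
  'a': [4/25 + 2/25*0/1, 4/25 + 2/25*2/5) = [4/25, 24/125)
  'f': [4/25 + 2/25*2/5, 4/25 + 2/25*3/5) = [24/125, 26/125)
  'c': [4/25 + 2/25*3/5, 4/25 + 2/25*4/5) = [26/125, 28/125)
  'b': [4/25 + 2/25*4/5, 4/25 + 2/25*1/1) = [28/125, 6/25) <- contains code 142/625
  emit 'b', narrow to [28/125, 6/25)
Step 4: interval [28/125, 6/25), width = 6/25 - 28/125 = 2/125
  'a': [28/125 + 2/125*0/1, 28/125 + 2/125*2/5) = [28/125, 144/625) <- contains code 142/625
  'f': [28/125 + 2/125*2/5, 28/125 + 2/125*3/5) = [144/625, 146/625)
  'c': [28/125 + 2/125*3/5, 28/125 + 2/125*4/5) = [146/625, 148/625)
  'b': [28/125 + 2/125*4/5, 28/125 + 2/125*1/1) = [148/625, 6/25)
  emit 'a', narrow to [28/125, 144/625)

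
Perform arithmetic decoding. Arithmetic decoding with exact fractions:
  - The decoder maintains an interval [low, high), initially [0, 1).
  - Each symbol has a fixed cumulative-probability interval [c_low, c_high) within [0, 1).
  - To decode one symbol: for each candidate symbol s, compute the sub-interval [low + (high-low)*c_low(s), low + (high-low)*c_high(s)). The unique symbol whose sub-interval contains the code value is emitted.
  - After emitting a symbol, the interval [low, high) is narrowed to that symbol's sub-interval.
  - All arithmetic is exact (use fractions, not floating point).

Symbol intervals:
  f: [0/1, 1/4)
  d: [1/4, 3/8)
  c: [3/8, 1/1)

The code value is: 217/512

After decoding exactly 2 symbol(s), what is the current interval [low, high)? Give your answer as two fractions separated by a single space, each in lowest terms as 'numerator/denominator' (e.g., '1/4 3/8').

Step 1: interval [0/1, 1/1), width = 1/1 - 0/1 = 1/1
  'f': [0/1 + 1/1*0/1, 0/1 + 1/1*1/4) = [0/1, 1/4)
  'd': [0/1 + 1/1*1/4, 0/1 + 1/1*3/8) = [1/4, 3/8)
  'c': [0/1 + 1/1*3/8, 0/1 + 1/1*1/1) = [3/8, 1/1) <- contains code 217/512
  emit 'c', narrow to [3/8, 1/1)
Step 2: interval [3/8, 1/1), width = 1/1 - 3/8 = 5/8
  'f': [3/8 + 5/8*0/1, 3/8 + 5/8*1/4) = [3/8, 17/32) <- contains code 217/512
  'd': [3/8 + 5/8*1/4, 3/8 + 5/8*3/8) = [17/32, 39/64)
  'c': [3/8 + 5/8*3/8, 3/8 + 5/8*1/1) = [39/64, 1/1)
  emit 'f', narrow to [3/8, 17/32)

Answer: 3/8 17/32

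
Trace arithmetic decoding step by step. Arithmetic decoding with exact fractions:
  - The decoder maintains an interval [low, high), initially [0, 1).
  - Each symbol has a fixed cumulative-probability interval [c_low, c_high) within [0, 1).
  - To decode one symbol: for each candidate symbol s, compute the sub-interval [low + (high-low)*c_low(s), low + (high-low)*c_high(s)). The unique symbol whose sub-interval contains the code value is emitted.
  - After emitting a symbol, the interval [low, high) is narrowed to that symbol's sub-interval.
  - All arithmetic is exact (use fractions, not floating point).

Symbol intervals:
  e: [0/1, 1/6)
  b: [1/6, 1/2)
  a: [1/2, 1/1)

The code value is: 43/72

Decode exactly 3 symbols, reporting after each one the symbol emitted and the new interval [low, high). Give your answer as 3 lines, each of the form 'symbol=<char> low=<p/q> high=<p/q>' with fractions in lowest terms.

Answer: symbol=a low=1/2 high=1/1
symbol=b low=7/12 high=3/4
symbol=e low=7/12 high=11/18

Derivation:
Step 1: interval [0/1, 1/1), width = 1/1 - 0/1 = 1/1
  'e': [0/1 + 1/1*0/1, 0/1 + 1/1*1/6) = [0/1, 1/6)
  'b': [0/1 + 1/1*1/6, 0/1 + 1/1*1/2) = [1/6, 1/2)
  'a': [0/1 + 1/1*1/2, 0/1 + 1/1*1/1) = [1/2, 1/1) <- contains code 43/72
  emit 'a', narrow to [1/2, 1/1)
Step 2: interval [1/2, 1/1), width = 1/1 - 1/2 = 1/2
  'e': [1/2 + 1/2*0/1, 1/2 + 1/2*1/6) = [1/2, 7/12)
  'b': [1/2 + 1/2*1/6, 1/2 + 1/2*1/2) = [7/12, 3/4) <- contains code 43/72
  'a': [1/2 + 1/2*1/2, 1/2 + 1/2*1/1) = [3/4, 1/1)
  emit 'b', narrow to [7/12, 3/4)
Step 3: interval [7/12, 3/4), width = 3/4 - 7/12 = 1/6
  'e': [7/12 + 1/6*0/1, 7/12 + 1/6*1/6) = [7/12, 11/18) <- contains code 43/72
  'b': [7/12 + 1/6*1/6, 7/12 + 1/6*1/2) = [11/18, 2/3)
  'a': [7/12 + 1/6*1/2, 7/12 + 1/6*1/1) = [2/3, 3/4)
  emit 'e', narrow to [7/12, 11/18)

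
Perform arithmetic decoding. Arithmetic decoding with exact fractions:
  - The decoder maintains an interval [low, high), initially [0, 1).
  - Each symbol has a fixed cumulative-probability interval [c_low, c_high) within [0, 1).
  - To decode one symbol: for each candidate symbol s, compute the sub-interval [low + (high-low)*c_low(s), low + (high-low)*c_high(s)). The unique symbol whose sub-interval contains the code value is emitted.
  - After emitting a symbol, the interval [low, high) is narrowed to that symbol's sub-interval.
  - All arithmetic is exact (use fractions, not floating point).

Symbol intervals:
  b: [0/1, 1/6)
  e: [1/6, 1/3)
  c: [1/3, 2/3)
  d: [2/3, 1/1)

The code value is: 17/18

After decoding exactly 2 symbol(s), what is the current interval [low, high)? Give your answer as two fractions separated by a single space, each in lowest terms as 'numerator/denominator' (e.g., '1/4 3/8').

Step 1: interval [0/1, 1/1), width = 1/1 - 0/1 = 1/1
  'b': [0/1 + 1/1*0/1, 0/1 + 1/1*1/6) = [0/1, 1/6)
  'e': [0/1 + 1/1*1/6, 0/1 + 1/1*1/3) = [1/6, 1/3)
  'c': [0/1 + 1/1*1/3, 0/1 + 1/1*2/3) = [1/3, 2/3)
  'd': [0/1 + 1/1*2/3, 0/1 + 1/1*1/1) = [2/3, 1/1) <- contains code 17/18
  emit 'd', narrow to [2/3, 1/1)
Step 2: interval [2/3, 1/1), width = 1/1 - 2/3 = 1/3
  'b': [2/3 + 1/3*0/1, 2/3 + 1/3*1/6) = [2/3, 13/18)
  'e': [2/3 + 1/3*1/6, 2/3 + 1/3*1/3) = [13/18, 7/9)
  'c': [2/3 + 1/3*1/3, 2/3 + 1/3*2/3) = [7/9, 8/9)
  'd': [2/3 + 1/3*2/3, 2/3 + 1/3*1/1) = [8/9, 1/1) <- contains code 17/18
  emit 'd', narrow to [8/9, 1/1)

Answer: 8/9 1/1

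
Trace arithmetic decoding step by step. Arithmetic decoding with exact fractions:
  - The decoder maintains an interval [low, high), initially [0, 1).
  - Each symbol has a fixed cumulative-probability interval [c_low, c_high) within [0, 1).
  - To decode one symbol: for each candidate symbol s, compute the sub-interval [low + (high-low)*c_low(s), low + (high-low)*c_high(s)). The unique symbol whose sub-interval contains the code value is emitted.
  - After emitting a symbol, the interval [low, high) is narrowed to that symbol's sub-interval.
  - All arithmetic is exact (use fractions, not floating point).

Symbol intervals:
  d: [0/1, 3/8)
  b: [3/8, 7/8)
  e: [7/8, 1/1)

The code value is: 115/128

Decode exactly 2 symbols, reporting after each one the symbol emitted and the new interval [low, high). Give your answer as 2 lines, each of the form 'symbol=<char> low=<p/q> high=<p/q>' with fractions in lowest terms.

Answer: symbol=e low=7/8 high=1/1
symbol=d low=7/8 high=59/64

Derivation:
Step 1: interval [0/1, 1/1), width = 1/1 - 0/1 = 1/1
  'd': [0/1 + 1/1*0/1, 0/1 + 1/1*3/8) = [0/1, 3/8)
  'b': [0/1 + 1/1*3/8, 0/1 + 1/1*7/8) = [3/8, 7/8)
  'e': [0/1 + 1/1*7/8, 0/1 + 1/1*1/1) = [7/8, 1/1) <- contains code 115/128
  emit 'e', narrow to [7/8, 1/1)
Step 2: interval [7/8, 1/1), width = 1/1 - 7/8 = 1/8
  'd': [7/8 + 1/8*0/1, 7/8 + 1/8*3/8) = [7/8, 59/64) <- contains code 115/128
  'b': [7/8 + 1/8*3/8, 7/8 + 1/8*7/8) = [59/64, 63/64)
  'e': [7/8 + 1/8*7/8, 7/8 + 1/8*1/1) = [63/64, 1/1)
  emit 'd', narrow to [7/8, 59/64)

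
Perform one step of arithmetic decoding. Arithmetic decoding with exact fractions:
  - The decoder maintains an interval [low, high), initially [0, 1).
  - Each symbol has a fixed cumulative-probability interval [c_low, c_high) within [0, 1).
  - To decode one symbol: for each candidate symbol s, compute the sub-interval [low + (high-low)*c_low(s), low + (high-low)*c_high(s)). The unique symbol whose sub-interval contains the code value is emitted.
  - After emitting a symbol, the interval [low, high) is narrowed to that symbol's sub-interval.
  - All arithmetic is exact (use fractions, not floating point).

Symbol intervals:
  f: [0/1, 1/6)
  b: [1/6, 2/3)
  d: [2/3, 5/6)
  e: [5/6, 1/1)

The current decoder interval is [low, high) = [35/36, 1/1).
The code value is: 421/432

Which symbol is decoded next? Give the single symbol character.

Answer: f

Derivation:
Interval width = high − low = 1/1 − 35/36 = 1/36
Scaled code = (code − low) / width = (421/432 − 35/36) / 1/36 = 1/12
  f: [0/1, 1/6) ← scaled code falls here ✓
  b: [1/6, 2/3) 
  d: [2/3, 5/6) 
  e: [5/6, 1/1) 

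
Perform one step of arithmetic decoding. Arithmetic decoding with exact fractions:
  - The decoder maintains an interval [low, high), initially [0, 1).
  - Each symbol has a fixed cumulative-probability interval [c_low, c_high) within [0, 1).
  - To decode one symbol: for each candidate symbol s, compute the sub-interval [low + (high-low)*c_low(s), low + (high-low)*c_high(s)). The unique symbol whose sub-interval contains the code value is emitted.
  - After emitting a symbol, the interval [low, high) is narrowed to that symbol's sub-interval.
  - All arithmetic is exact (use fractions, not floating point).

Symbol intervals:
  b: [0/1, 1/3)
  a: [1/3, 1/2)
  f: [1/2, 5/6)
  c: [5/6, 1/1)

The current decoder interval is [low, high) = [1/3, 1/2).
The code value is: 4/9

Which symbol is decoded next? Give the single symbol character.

Interval width = high − low = 1/2 − 1/3 = 1/6
Scaled code = (code − low) / width = (4/9 − 1/3) / 1/6 = 2/3
  b: [0/1, 1/3) 
  a: [1/3, 1/2) 
  f: [1/2, 5/6) ← scaled code falls here ✓
  c: [5/6, 1/1) 

Answer: f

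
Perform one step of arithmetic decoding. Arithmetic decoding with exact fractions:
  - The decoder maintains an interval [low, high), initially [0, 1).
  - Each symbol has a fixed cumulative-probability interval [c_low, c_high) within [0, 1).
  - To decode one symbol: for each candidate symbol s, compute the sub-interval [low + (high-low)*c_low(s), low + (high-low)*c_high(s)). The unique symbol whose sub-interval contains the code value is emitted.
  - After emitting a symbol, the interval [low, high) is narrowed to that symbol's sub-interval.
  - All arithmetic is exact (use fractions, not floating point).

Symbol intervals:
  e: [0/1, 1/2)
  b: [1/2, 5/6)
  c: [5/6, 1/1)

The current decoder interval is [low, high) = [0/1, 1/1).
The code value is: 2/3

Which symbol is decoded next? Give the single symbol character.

Interval width = high − low = 1/1 − 0/1 = 1/1
Scaled code = (code − low) / width = (2/3 − 0/1) / 1/1 = 2/3
  e: [0/1, 1/2) 
  b: [1/2, 5/6) ← scaled code falls here ✓
  c: [5/6, 1/1) 

Answer: b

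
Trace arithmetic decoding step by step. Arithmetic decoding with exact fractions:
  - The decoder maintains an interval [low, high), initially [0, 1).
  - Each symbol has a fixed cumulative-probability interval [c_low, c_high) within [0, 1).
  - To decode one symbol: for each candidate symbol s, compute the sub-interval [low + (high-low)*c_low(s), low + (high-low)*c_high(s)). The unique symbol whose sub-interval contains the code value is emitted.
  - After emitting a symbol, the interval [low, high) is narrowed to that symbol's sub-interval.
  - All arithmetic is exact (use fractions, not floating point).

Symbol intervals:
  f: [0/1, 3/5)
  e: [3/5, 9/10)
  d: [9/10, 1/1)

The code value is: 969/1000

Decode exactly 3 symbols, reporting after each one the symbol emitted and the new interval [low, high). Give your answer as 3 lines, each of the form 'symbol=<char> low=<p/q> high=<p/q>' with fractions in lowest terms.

Answer: symbol=d low=9/10 high=1/1
symbol=e low=24/25 high=99/100
symbol=f low=24/25 high=489/500

Derivation:
Step 1: interval [0/1, 1/1), width = 1/1 - 0/1 = 1/1
  'f': [0/1 + 1/1*0/1, 0/1 + 1/1*3/5) = [0/1, 3/5)
  'e': [0/1 + 1/1*3/5, 0/1 + 1/1*9/10) = [3/5, 9/10)
  'd': [0/1 + 1/1*9/10, 0/1 + 1/1*1/1) = [9/10, 1/1) <- contains code 969/1000
  emit 'd', narrow to [9/10, 1/1)
Step 2: interval [9/10, 1/1), width = 1/1 - 9/10 = 1/10
  'f': [9/10 + 1/10*0/1, 9/10 + 1/10*3/5) = [9/10, 24/25)
  'e': [9/10 + 1/10*3/5, 9/10 + 1/10*9/10) = [24/25, 99/100) <- contains code 969/1000
  'd': [9/10 + 1/10*9/10, 9/10 + 1/10*1/1) = [99/100, 1/1)
  emit 'e', narrow to [24/25, 99/100)
Step 3: interval [24/25, 99/100), width = 99/100 - 24/25 = 3/100
  'f': [24/25 + 3/100*0/1, 24/25 + 3/100*3/5) = [24/25, 489/500) <- contains code 969/1000
  'e': [24/25 + 3/100*3/5, 24/25 + 3/100*9/10) = [489/500, 987/1000)
  'd': [24/25 + 3/100*9/10, 24/25 + 3/100*1/1) = [987/1000, 99/100)
  emit 'f', narrow to [24/25, 489/500)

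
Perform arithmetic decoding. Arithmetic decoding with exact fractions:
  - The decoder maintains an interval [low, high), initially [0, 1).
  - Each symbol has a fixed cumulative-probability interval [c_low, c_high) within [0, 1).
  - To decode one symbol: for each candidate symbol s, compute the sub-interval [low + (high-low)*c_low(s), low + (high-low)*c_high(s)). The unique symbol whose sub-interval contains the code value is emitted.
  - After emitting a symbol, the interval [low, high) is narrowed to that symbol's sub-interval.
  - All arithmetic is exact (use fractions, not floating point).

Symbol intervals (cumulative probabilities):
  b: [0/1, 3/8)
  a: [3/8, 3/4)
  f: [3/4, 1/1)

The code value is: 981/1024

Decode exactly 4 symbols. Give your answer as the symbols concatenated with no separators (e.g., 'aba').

Step 1: interval [0/1, 1/1), width = 1/1 - 0/1 = 1/1
  'b': [0/1 + 1/1*0/1, 0/1 + 1/1*3/8) = [0/1, 3/8)
  'a': [0/1 + 1/1*3/8, 0/1 + 1/1*3/4) = [3/8, 3/4)
  'f': [0/1 + 1/1*3/4, 0/1 + 1/1*1/1) = [3/4, 1/1) <- contains code 981/1024
  emit 'f', narrow to [3/4, 1/1)
Step 2: interval [3/4, 1/1), width = 1/1 - 3/4 = 1/4
  'b': [3/4 + 1/4*0/1, 3/4 + 1/4*3/8) = [3/4, 27/32)
  'a': [3/4 + 1/4*3/8, 3/4 + 1/4*3/4) = [27/32, 15/16)
  'f': [3/4 + 1/4*3/4, 3/4 + 1/4*1/1) = [15/16, 1/1) <- contains code 981/1024
  emit 'f', narrow to [15/16, 1/1)
Step 3: interval [15/16, 1/1), width = 1/1 - 15/16 = 1/16
  'b': [15/16 + 1/16*0/1, 15/16 + 1/16*3/8) = [15/16, 123/128) <- contains code 981/1024
  'a': [15/16 + 1/16*3/8, 15/16 + 1/16*3/4) = [123/128, 63/64)
  'f': [15/16 + 1/16*3/4, 15/16 + 1/16*1/1) = [63/64, 1/1)
  emit 'b', narrow to [15/16, 123/128)
Step 4: interval [15/16, 123/128), width = 123/128 - 15/16 = 3/128
  'b': [15/16 + 3/128*0/1, 15/16 + 3/128*3/8) = [15/16, 969/1024)
  'a': [15/16 + 3/128*3/8, 15/16 + 3/128*3/4) = [969/1024, 489/512)
  'f': [15/16 + 3/128*3/4, 15/16 + 3/128*1/1) = [489/512, 123/128) <- contains code 981/1024
  emit 'f', narrow to [489/512, 123/128)

Answer: ffbf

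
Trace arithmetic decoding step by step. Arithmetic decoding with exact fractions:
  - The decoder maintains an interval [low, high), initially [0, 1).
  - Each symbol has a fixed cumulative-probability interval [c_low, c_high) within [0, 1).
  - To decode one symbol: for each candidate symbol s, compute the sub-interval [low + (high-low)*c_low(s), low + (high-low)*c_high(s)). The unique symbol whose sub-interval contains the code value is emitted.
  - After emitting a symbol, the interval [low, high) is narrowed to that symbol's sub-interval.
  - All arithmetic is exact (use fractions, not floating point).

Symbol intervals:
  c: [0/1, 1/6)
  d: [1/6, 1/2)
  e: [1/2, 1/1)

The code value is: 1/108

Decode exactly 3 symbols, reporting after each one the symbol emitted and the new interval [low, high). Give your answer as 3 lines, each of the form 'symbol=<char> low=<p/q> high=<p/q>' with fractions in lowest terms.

Answer: symbol=c low=0/1 high=1/6
symbol=c low=0/1 high=1/36
symbol=d low=1/216 high=1/72

Derivation:
Step 1: interval [0/1, 1/1), width = 1/1 - 0/1 = 1/1
  'c': [0/1 + 1/1*0/1, 0/1 + 1/1*1/6) = [0/1, 1/6) <- contains code 1/108
  'd': [0/1 + 1/1*1/6, 0/1 + 1/1*1/2) = [1/6, 1/2)
  'e': [0/1 + 1/1*1/2, 0/1 + 1/1*1/1) = [1/2, 1/1)
  emit 'c', narrow to [0/1, 1/6)
Step 2: interval [0/1, 1/6), width = 1/6 - 0/1 = 1/6
  'c': [0/1 + 1/6*0/1, 0/1 + 1/6*1/6) = [0/1, 1/36) <- contains code 1/108
  'd': [0/1 + 1/6*1/6, 0/1 + 1/6*1/2) = [1/36, 1/12)
  'e': [0/1 + 1/6*1/2, 0/1 + 1/6*1/1) = [1/12, 1/6)
  emit 'c', narrow to [0/1, 1/36)
Step 3: interval [0/1, 1/36), width = 1/36 - 0/1 = 1/36
  'c': [0/1 + 1/36*0/1, 0/1 + 1/36*1/6) = [0/1, 1/216)
  'd': [0/1 + 1/36*1/6, 0/1 + 1/36*1/2) = [1/216, 1/72) <- contains code 1/108
  'e': [0/1 + 1/36*1/2, 0/1 + 1/36*1/1) = [1/72, 1/36)
  emit 'd', narrow to [1/216, 1/72)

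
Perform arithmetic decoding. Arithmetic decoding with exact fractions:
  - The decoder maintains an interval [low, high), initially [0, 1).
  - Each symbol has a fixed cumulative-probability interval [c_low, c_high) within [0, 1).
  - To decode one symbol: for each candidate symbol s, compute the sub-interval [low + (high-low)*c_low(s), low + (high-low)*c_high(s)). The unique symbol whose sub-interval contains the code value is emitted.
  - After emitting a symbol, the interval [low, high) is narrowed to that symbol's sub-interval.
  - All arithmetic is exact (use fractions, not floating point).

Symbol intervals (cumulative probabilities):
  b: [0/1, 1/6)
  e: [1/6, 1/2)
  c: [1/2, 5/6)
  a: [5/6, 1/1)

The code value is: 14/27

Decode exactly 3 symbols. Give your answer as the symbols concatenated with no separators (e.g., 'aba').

Step 1: interval [0/1, 1/1), width = 1/1 - 0/1 = 1/1
  'b': [0/1 + 1/1*0/1, 0/1 + 1/1*1/6) = [0/1, 1/6)
  'e': [0/1 + 1/1*1/6, 0/1 + 1/1*1/2) = [1/6, 1/2)
  'c': [0/1 + 1/1*1/2, 0/1 + 1/1*5/6) = [1/2, 5/6) <- contains code 14/27
  'a': [0/1 + 1/1*5/6, 0/1 + 1/1*1/1) = [5/6, 1/1)
  emit 'c', narrow to [1/2, 5/6)
Step 2: interval [1/2, 5/6), width = 5/6 - 1/2 = 1/3
  'b': [1/2 + 1/3*0/1, 1/2 + 1/3*1/6) = [1/2, 5/9) <- contains code 14/27
  'e': [1/2 + 1/3*1/6, 1/2 + 1/3*1/2) = [5/9, 2/3)
  'c': [1/2 + 1/3*1/2, 1/2 + 1/3*5/6) = [2/3, 7/9)
  'a': [1/2 + 1/3*5/6, 1/2 + 1/3*1/1) = [7/9, 5/6)
  emit 'b', narrow to [1/2, 5/9)
Step 3: interval [1/2, 5/9), width = 5/9 - 1/2 = 1/18
  'b': [1/2 + 1/18*0/1, 1/2 + 1/18*1/6) = [1/2, 55/108)
  'e': [1/2 + 1/18*1/6, 1/2 + 1/18*1/2) = [55/108, 19/36) <- contains code 14/27
  'c': [1/2 + 1/18*1/2, 1/2 + 1/18*5/6) = [19/36, 59/108)
  'a': [1/2 + 1/18*5/6, 1/2 + 1/18*1/1) = [59/108, 5/9)
  emit 'e', narrow to [55/108, 19/36)

Answer: cbe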